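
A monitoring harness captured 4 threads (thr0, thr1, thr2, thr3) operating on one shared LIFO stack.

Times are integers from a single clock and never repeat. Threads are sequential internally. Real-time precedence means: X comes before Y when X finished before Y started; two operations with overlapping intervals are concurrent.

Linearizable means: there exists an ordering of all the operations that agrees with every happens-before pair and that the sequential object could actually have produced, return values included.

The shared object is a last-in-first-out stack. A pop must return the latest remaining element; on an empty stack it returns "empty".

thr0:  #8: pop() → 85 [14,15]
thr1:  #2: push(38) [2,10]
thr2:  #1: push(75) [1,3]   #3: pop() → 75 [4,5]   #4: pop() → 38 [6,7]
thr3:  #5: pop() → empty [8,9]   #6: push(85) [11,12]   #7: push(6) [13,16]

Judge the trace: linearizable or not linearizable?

a witness: #1, #3, #2, #4, #5, #6, #8, #7
1. #1 push(75), leaving stack <75>
2. #3 pop() → 75, leaving stack <>
3. #2 push(38), leaving stack <38>
4. #4 pop() → 38, leaving stack <>
5. #5 pop() → empty, leaving stack <>
6. #6 push(85), leaving stack <85>
7. #8 pop() → 85, leaving stack <>
8. #7 push(6), leaving stack <6>

linearizable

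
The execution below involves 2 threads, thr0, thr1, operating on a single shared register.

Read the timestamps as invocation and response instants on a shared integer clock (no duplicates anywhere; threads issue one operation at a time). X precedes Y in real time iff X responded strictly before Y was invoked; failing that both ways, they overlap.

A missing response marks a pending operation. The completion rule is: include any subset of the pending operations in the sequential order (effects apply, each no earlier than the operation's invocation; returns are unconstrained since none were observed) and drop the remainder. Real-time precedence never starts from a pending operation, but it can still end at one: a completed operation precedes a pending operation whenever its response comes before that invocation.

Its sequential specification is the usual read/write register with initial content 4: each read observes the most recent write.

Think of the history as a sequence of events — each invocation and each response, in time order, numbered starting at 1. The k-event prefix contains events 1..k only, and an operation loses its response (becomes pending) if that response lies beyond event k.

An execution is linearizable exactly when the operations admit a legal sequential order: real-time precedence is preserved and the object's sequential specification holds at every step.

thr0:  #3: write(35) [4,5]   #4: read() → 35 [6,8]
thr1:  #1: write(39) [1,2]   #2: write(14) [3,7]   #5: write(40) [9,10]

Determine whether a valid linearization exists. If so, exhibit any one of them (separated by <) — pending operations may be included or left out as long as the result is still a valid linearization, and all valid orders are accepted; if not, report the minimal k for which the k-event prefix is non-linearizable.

after step 1 (#1 write(39)): value 39
after step 2 (#2 write(14)): value 14
after step 3 (#3 write(35)): value 35
after step 4 (#4 read() → 35): value 35
after step 5 (#5 write(40)): value 40

linearizable — witness: #1 < #2 < #3 < #4 < #5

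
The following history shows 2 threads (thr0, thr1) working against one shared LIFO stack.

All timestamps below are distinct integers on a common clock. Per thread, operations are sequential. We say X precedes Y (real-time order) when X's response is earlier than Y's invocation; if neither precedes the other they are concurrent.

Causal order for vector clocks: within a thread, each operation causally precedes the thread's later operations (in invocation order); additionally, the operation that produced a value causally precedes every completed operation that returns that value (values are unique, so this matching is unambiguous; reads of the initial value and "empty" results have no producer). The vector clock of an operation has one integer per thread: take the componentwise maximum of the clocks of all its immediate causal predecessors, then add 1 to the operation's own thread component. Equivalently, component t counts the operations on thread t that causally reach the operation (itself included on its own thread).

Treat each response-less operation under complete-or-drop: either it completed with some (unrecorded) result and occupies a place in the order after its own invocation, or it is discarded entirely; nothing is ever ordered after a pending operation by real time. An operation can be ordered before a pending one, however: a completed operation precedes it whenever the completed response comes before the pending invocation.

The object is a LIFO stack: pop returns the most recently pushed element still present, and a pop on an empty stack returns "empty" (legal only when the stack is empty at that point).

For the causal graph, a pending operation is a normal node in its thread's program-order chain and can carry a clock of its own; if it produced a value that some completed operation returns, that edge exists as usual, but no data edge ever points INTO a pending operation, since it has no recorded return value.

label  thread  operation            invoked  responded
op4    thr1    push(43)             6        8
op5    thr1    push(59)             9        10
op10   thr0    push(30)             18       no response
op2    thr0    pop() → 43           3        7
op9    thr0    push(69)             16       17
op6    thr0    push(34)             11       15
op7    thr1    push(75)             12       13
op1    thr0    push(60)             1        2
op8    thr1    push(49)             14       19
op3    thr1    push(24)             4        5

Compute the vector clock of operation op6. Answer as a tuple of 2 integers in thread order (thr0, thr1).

(3, 2)

op3, invoked 4, has no incoming edges; only thr1's bump applies → (0, 1)
op1, invoked 1, has no incoming edges; only thr0's bump applies → (1, 0)
op4, invoked 6, takes VC(op3)=(0, 1) under max, adds 1 for thr1 → (0, 2)
op5, invoked 9, takes VC(op4)=(0, 2) under max, adds 1 for thr1 → (0, 3)
op7, invoked 12, takes VC(op5)=(0, 3) under max, adds 1 for thr1 → (0, 4)
op2, invoked 3, takes VC(op1)=(1, 0), VC(op4)=(0, 2) under max, adds 1 for thr0 → (2, 2)
op8, invoked 14, takes VC(op7)=(0, 4) under max, adds 1 for thr1 → (0, 5)
op6, invoked 11, takes VC(op2)=(2, 2) under max, adds 1 for thr0 → (3, 2)
op9, invoked 16, takes VC(op6)=(3, 2) under max, adds 1 for thr0 → (4, 2)
op10, invoked 18, takes VC(op9)=(4, 2) under max, adds 1 for thr0 → (5, 2)
target: VC(op6) = (3, 2)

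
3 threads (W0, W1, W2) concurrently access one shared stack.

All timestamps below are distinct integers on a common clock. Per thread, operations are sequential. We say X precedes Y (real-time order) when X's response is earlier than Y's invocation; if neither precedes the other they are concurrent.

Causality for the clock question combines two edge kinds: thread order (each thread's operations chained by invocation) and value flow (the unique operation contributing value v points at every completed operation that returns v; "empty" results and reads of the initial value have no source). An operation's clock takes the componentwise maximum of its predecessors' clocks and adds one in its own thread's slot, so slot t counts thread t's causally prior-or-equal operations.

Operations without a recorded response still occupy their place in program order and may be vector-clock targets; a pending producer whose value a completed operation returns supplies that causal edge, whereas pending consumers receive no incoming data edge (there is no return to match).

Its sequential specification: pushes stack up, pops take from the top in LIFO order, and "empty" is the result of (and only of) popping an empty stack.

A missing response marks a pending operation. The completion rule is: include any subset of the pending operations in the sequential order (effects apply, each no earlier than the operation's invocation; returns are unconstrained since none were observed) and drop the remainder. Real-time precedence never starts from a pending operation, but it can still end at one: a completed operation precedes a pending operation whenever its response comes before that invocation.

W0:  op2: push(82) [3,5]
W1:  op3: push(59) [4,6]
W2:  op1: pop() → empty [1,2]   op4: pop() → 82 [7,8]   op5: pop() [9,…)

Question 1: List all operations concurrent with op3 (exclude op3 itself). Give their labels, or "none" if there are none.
Answer: op2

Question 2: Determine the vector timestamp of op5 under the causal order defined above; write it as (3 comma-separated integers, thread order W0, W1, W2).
Answer: (1, 0, 3)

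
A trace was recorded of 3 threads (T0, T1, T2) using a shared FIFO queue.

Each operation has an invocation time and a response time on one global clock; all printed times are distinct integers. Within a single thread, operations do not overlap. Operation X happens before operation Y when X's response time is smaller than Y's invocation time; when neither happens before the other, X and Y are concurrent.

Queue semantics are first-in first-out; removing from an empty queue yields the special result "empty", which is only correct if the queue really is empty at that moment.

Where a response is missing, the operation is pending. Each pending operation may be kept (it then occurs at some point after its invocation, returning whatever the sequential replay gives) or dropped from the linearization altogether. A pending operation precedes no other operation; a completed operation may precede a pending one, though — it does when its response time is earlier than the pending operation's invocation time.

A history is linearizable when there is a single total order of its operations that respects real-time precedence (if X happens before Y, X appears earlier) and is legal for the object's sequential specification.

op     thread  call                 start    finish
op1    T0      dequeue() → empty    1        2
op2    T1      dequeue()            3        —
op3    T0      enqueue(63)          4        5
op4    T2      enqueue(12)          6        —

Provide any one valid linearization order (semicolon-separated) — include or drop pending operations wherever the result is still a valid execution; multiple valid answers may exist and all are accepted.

step 1: op1 dequeue() → empty — queue <>
step 2: op2 dequeue() (pending, included) — queue <>
step 3: op3 enqueue(63) — queue <63>

op1; op2; op3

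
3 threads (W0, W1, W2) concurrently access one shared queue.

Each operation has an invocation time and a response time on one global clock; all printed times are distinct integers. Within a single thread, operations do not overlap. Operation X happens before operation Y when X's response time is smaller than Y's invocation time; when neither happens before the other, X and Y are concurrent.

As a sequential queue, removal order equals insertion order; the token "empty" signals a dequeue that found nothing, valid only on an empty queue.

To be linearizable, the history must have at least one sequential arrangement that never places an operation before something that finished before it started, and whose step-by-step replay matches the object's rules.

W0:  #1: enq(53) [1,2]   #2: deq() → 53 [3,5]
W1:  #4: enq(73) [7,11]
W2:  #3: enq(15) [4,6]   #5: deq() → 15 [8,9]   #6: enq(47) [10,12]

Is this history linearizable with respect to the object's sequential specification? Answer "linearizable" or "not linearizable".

linearizable

one valid linearization: #1, #2, #3, #4, #5, #6
1. #1 enq(53), leaving queue <53>
2. #2 deq() → 53, leaving queue <>
3. #3 enq(15), leaving queue <15>
4. #4 enq(73), leaving queue <15,73>
5. #5 deq() → 15, leaving queue <73>
6. #6 enq(47), leaving queue <73,47>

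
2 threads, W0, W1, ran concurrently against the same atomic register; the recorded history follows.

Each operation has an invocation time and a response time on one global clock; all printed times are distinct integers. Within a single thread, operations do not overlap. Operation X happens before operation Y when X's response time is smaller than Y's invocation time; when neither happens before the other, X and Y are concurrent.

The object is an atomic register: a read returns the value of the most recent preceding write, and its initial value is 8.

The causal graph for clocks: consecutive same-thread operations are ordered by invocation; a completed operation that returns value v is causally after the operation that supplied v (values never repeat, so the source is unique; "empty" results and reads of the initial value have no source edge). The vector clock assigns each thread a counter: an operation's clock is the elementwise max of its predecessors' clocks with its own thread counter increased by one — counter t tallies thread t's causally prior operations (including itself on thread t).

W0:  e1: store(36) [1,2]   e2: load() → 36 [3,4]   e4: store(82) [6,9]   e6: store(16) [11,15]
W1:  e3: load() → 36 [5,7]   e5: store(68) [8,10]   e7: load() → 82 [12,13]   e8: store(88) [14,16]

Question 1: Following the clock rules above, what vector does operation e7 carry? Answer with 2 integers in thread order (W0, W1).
e1 (invocation 1): nothing precedes it; W0's component alone gives (1, 0)
e3, invoked 5, takes VC(e1)=(1, 0) under max, adds 1 for W1 → (1, 1)
e2, invoked 3, takes VC(e1)=(1, 0) under max, adds 1 for W0 → (2, 0)
e5, invoked 8, takes VC(e3)=(1, 1) under max, adds 1 for W1 → (1, 2)
e4, invoked 6, takes VC(e2)=(2, 0) under max, adds 1 for W0 → (3, 0)
e6, invoked 11, takes VC(e4)=(3, 0) under max, adds 1 for W0 → (4, 0)
e7, invoked 12, takes VC(e4)=(3, 0), VC(e5)=(1, 2) under max, adds 1 for W1 → (3, 3)
e8, invoked 14, takes VC(e7)=(3, 3) under max, adds 1 for W1 → (3, 4)
target: VC(e7) = (3, 3)

(3, 3)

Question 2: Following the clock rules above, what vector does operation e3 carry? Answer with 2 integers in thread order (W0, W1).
root op e1, invoked 1: fresh clock plus W0's own tick → (1, 0)
e3 (invocation 5): componentwise max over VC(e1)=(1, 0), +1 at W1, giving (1, 1)
e2 (invocation 3): componentwise max over VC(e1)=(1, 0), +1 at W0, giving (2, 0)
e5 (invocation 8): componentwise max over VC(e3)=(1, 1), +1 at W1, giving (1, 2)
e4 (invocation 6): componentwise max over VC(e2)=(2, 0), +1 at W0, giving (3, 0)
e6 (invocation 11): componentwise max over VC(e4)=(3, 0), +1 at W0, giving (4, 0)
e7 (invocation 12): componentwise max over VC(e4)=(3, 0), VC(e5)=(1, 2), +1 at W1, giving (3, 3)
e8 (invocation 14): componentwise max over VC(e7)=(3, 3), +1 at W1, giving (3, 4)
target: VC(e3) = (1, 1)

(1, 1)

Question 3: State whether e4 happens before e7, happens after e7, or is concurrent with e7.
e4 spans [6,9], e7 spans [12,13]
resp(e4)=9 < inv(e7)=12

before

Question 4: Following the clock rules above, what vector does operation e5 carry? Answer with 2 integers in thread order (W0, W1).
invoked at 1, e1 has no predecessors; its own W0 bump gives (1, 0)
from VC(e1)=(1, 0), e3 (invoked 5) maxes components and bumps W1 → (1, 1)
from VC(e1)=(1, 0), e2 (invoked 3) maxes components and bumps W0 → (2, 0)
from VC(e3)=(1, 1), e5 (invoked 8) maxes components and bumps W1 → (1, 2)
from VC(e2)=(2, 0), e4 (invoked 6) maxes components and bumps W0 → (3, 0)
from VC(e4)=(3, 0), e6 (invoked 11) maxes components and bumps W0 → (4, 0)
from VC(e4)=(3, 0), VC(e5)=(1, 2), e7 (invoked 12) maxes components and bumps W1 → (3, 3)
from VC(e7)=(3, 3), e8 (invoked 14) maxes components and bumps W1 → (3, 4)
target: VC(e5) = (1, 2)

(1, 2)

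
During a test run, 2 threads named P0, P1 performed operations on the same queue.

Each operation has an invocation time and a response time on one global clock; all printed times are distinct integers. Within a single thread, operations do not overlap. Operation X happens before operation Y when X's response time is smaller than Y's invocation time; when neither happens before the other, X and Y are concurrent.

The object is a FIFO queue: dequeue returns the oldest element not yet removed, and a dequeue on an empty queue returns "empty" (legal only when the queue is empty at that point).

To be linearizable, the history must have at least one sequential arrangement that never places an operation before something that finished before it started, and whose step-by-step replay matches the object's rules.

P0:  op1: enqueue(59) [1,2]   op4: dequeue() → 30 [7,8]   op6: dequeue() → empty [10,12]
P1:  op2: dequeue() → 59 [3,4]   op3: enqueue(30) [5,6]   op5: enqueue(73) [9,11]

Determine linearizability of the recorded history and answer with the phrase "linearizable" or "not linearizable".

a witness: op1, op2, op3, op4, op6, op5
1. op1 enqueue(59), leaving queue <59>
2. op2 dequeue() → 59, leaving queue <>
3. op3 enqueue(30), leaving queue <30>
4. op4 dequeue() → 30, leaving queue <>
5. op6 dequeue() → empty, leaving queue <>
6. op5 enqueue(73), leaving queue <73>

linearizable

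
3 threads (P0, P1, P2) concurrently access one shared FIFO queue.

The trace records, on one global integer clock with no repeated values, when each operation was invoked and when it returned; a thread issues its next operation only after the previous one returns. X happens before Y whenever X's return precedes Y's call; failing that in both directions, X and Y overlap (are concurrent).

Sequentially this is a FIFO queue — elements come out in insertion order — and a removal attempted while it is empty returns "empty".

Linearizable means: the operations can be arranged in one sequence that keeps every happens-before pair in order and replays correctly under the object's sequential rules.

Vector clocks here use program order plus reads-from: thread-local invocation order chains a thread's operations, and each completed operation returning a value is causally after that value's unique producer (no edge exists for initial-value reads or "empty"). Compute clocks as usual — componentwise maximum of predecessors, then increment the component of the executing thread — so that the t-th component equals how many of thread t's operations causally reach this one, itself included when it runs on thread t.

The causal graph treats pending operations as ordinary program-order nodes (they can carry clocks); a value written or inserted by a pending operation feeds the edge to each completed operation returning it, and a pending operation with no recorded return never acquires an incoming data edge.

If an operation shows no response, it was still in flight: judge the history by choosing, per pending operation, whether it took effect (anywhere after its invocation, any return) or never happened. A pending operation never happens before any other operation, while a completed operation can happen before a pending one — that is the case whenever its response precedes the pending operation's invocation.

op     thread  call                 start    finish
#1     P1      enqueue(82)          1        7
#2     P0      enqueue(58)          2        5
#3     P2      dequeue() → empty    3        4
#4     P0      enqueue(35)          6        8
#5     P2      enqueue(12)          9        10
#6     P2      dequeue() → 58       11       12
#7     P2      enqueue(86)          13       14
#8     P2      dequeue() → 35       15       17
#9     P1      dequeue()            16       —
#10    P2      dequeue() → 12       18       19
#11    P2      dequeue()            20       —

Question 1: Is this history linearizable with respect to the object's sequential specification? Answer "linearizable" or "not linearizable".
linearizable

one valid linearization: #3, #2, #1, #4, #5, #6, #7, #9, #8, #10
after step 1 (#3 dequeue() → empty): queue <>
after step 2 (#2 enqueue(58)): queue <58>
after step 3 (#1 enqueue(82)): queue <58,82>
after step 4 (#4 enqueue(35)): queue <58,82,35>
after step 5 (#5 enqueue(12)): queue <58,82,35,12>
after step 6 (#6 dequeue() → 58): queue <82,35,12>
after step 7 (#7 enqueue(86)): queue <82,35,12,86>
after step 8 (#9 dequeue() (pending, included)): queue <35,12,86>
after step 9 (#8 dequeue() → 35): queue <12,86>
after step 10 (#10 dequeue() → 12): queue <86>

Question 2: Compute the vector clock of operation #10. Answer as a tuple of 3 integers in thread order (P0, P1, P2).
(2, 0, 6)

#3 (invocation 3): nothing precedes it; P2's component alone gives (0, 0, 1)
#1 (invocation 1): nothing precedes it; P1's component alone gives (0, 1, 0)
#2 (invocation 2): nothing precedes it; P0's component alone gives (1, 0, 0)
VC(#5, invoked at 9): max of VC(#3)=(0, 0, 1), then +1 on thread P2 → (0, 0, 2)
VC(#9, invoked at 16): max of VC(#1)=(0, 1, 0), then +1 on thread P1 → (0, 2, 0)
VC(#4, invoked at 6): max of VC(#2)=(1, 0, 0), then +1 on thread P0 → (2, 0, 0)
VC(#6, invoked at 11): max of VC(#2)=(1, 0, 0), VC(#5)=(0, 0, 2), then +1 on thread P2 → (1, 0, 3)
VC(#7, invoked at 13): max of VC(#6)=(1, 0, 3), then +1 on thread P2 → (1, 0, 4)
VC(#8, invoked at 15): max of VC(#4)=(2, 0, 0), VC(#7)=(1, 0, 4), then +1 on thread P2 → (2, 0, 5)
VC(#10, invoked at 18): max of VC(#5)=(0, 0, 2), VC(#8)=(2, 0, 5), then +1 on thread P2 → (2, 0, 6)
VC(#11, invoked at 20): max of VC(#10)=(2, 0, 6), then +1 on thread P2 → (2, 0, 7)
target: VC(#10) = (2, 0, 6)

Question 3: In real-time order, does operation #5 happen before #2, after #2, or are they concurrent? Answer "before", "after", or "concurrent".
after

#5 spans [9,10], #2 spans [2,5]
resp(#2)=5 < inv(#5)=9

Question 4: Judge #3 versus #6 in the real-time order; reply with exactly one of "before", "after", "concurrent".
before

#3 spans [3,4], #6 spans [11,12]
resp(#3)=4 < inv(#6)=11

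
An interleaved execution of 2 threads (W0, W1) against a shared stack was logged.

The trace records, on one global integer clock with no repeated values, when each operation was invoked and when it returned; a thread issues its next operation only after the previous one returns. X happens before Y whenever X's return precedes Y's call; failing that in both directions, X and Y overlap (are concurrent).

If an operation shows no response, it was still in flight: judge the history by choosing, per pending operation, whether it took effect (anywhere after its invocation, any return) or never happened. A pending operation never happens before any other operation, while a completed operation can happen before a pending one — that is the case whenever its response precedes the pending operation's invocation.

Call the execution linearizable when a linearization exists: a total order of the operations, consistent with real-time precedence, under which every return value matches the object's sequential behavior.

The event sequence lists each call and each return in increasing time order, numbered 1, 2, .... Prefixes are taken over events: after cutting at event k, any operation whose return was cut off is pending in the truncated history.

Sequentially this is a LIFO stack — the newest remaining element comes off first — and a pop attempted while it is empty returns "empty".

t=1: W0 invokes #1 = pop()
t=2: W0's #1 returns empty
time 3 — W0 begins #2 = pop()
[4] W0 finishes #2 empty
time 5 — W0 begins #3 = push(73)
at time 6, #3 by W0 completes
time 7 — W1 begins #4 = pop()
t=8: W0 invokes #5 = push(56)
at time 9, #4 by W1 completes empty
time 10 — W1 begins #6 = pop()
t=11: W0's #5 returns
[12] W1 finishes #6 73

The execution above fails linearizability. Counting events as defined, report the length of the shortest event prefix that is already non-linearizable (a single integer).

events 1..8 are linearizable; a witness order is #1, #2, #3:
after step 1 (#1 pop() → empty): stack <>
after step 2 (#2 pop() → empty): stack <>
after step 3 (#3 push(73)): stack <73>
adding event 9 (#4 responds at 9) leaves no legal real-time order
no completion choice of the 1 pending operation (#5) rescues it — every subset was tried
sample order #1, #2, #3, #4 (pending dropped) stalls at step 4 — #4 pop() → empty has no legal effect

9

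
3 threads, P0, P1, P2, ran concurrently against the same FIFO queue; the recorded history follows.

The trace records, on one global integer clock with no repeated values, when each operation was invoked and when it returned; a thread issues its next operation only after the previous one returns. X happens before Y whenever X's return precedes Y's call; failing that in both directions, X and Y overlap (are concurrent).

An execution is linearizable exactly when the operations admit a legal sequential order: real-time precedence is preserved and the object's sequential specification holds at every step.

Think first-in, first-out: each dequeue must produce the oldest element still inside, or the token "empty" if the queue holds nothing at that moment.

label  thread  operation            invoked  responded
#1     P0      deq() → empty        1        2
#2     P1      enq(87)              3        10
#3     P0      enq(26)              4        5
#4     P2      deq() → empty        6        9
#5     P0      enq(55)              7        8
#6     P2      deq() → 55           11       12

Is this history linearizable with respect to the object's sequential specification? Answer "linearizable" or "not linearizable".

prefix check: 1..8 passes, 1..9 fails once #4's time-9 response joins
checked exhaustively: 2 real-time-consistent orders of 4 completed operations, zero legal FIFO queue replays
every completion of the 1 pending operation (#2) was checked; none linearizes
e.g. #1, #3, #4, #5 (pending dropped): illegal at step 3, since #4 deq() → empty cannot apply there
e.g. #1, #3, #5, #4 (pending dropped): illegal at step 4, since #4 deq() → empty cannot apply there

not linearizable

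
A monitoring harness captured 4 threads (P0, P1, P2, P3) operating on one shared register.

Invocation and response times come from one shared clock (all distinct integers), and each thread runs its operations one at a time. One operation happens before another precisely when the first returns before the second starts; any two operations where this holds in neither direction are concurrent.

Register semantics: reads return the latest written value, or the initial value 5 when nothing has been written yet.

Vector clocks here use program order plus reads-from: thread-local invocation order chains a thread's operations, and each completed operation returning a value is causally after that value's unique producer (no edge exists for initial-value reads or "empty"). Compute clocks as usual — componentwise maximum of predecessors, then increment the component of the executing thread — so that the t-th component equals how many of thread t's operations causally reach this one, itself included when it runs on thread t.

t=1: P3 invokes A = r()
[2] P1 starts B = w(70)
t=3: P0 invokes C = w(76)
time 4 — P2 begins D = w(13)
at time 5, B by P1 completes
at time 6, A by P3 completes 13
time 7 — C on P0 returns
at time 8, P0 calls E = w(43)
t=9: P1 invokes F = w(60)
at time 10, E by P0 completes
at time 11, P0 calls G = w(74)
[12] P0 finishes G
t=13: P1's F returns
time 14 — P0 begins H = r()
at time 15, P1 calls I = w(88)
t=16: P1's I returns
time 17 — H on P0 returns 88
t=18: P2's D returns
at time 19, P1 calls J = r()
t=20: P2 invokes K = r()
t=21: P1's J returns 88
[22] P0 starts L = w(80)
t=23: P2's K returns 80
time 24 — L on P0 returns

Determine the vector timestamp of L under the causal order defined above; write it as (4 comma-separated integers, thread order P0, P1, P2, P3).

(5, 3, 0, 0)

invoked at 4, D has no predecessors; its own P2 bump gives (0, 0, 1, 0)
invoked at 2, B has no predecessors; its own P1 bump gives (0, 1, 0, 0)
invoked at 3, C has no predecessors; its own P0 bump gives (1, 0, 0, 0)
VC(A, invoked at 1): max of VC(D)=(0, 0, 1, 0), then +1 on thread P3 → (0, 0, 1, 1)
VC(F, invoked at 9): max of VC(B)=(0, 1, 0, 0), then +1 on thread P1 → (0, 2, 0, 0)
VC(E, invoked at 8): max of VC(C)=(1, 0, 0, 0), then +1 on thread P0 → (2, 0, 0, 0)
VC(I, invoked at 15): max of VC(F)=(0, 2, 0, 0), then +1 on thread P1 → (0, 3, 0, 0)
VC(G, invoked at 11): max of VC(E)=(2, 0, 0, 0), then +1 on thread P0 → (3, 0, 0, 0)
VC(J, invoked at 19): max of VC(I)=(0, 3, 0, 0), then +1 on thread P1 → (0, 4, 0, 0)
VC(H, invoked at 14): max of VC(G)=(3, 0, 0, 0), VC(I)=(0, 3, 0, 0), then +1 on thread P0 → (4, 3, 0, 0)
VC(L, invoked at 22): max of VC(H)=(4, 3, 0, 0), then +1 on thread P0 → (5, 3, 0, 0)
VC(K, invoked at 20): max of VC(D)=(0, 0, 1, 0), VC(L)=(5, 3, 0, 0), then +1 on thread P2 → (5, 3, 2, 0)
target: VC(L) = (5, 3, 0, 0)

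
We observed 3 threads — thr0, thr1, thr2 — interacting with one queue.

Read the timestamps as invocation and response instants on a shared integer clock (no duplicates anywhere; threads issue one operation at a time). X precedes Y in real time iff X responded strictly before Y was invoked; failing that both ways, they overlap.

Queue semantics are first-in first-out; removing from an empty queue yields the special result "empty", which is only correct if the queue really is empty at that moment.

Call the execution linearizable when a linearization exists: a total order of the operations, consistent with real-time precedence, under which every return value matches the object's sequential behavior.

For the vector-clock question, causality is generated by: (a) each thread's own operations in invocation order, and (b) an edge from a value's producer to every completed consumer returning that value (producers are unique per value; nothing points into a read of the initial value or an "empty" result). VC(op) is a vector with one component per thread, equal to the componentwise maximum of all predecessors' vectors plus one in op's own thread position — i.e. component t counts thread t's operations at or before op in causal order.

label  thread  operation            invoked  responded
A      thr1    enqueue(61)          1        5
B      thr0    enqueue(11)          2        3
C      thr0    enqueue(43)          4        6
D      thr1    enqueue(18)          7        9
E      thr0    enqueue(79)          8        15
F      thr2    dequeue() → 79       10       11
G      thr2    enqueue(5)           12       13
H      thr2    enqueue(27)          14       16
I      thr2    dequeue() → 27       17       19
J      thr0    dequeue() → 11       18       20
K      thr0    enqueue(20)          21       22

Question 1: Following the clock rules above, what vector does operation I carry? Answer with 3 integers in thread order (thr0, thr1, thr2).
(3, 0, 4)

no predecessors for A (invoked 1): thr1 increments from zero → (0, 1, 0)
no predecessors for B (invoked 2): thr0 increments from zero → (1, 0, 0)
VC(D, invoked at 7): max of VC(A)=(0, 1, 0), then +1 on thread thr1 → (0, 2, 0)
VC(C, invoked at 4): max of VC(B)=(1, 0, 0), then +1 on thread thr0 → (2, 0, 0)
VC(E, invoked at 8): max of VC(C)=(2, 0, 0), then +1 on thread thr0 → (3, 0, 0)
VC(F, invoked at 10): max of VC(E)=(3, 0, 0), then +1 on thread thr2 → (3, 0, 1)
VC(J, invoked at 18): max of VC(B)=(1, 0, 0), VC(E)=(3, 0, 0), then +1 on thread thr0 → (4, 0, 0)
VC(G, invoked at 12): max of VC(F)=(3, 0, 1), then +1 on thread thr2 → (3, 0, 2)
VC(K, invoked at 21): max of VC(J)=(4, 0, 0), then +1 on thread thr0 → (5, 0, 0)
VC(H, invoked at 14): max of VC(G)=(3, 0, 2), then +1 on thread thr2 → (3, 0, 3)
VC(I, invoked at 17): max of VC(H)=(3, 0, 3), then +1 on thread thr2 → (3, 0, 4)
target: VC(I) = (3, 0, 4)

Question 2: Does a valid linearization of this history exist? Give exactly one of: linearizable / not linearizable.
not linearizable

cut after 10 events: linearizable; cut after 11 events (F responds, time 11): not linearizable
the 5 completed operations admit 3 real-time orders; each fails the queue replay
include/drop combinations of the 1 pending operation (E) were all tried; none helps
e.g. A, B, C, D, F (pending dropped): illegal at step 5, since F dequeue() → 79 cannot apply there
e.g. B, A, C, D, F (pending dropped): illegal at step 5, since F dequeue() → 79 cannot apply there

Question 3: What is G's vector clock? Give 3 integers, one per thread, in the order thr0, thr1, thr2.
(3, 0, 2)

A (invocation 1): nothing precedes it; thr1's component alone gives (0, 1, 0)
B (invocation 2): nothing precedes it; thr0's component alone gives (1, 0, 0)
D (invocation 7): componentwise max over VC(A)=(0, 1, 0), +1 at thr1, giving (0, 2, 0)
C (invocation 4): componentwise max over VC(B)=(1, 0, 0), +1 at thr0, giving (2, 0, 0)
E (invocation 8): componentwise max over VC(C)=(2, 0, 0), +1 at thr0, giving (3, 0, 0)
F (invocation 10): componentwise max over VC(E)=(3, 0, 0), +1 at thr2, giving (3, 0, 1)
J (invocation 18): componentwise max over VC(B)=(1, 0, 0), VC(E)=(3, 0, 0), +1 at thr0, giving (4, 0, 0)
G (invocation 12): componentwise max over VC(F)=(3, 0, 1), +1 at thr2, giving (3, 0, 2)
K (invocation 21): componentwise max over VC(J)=(4, 0, 0), +1 at thr0, giving (5, 0, 0)
H (invocation 14): componentwise max over VC(G)=(3, 0, 2), +1 at thr2, giving (3, 0, 3)
I (invocation 17): componentwise max over VC(H)=(3, 0, 3), +1 at thr2, giving (3, 0, 4)
target: VC(G) = (3, 0, 2)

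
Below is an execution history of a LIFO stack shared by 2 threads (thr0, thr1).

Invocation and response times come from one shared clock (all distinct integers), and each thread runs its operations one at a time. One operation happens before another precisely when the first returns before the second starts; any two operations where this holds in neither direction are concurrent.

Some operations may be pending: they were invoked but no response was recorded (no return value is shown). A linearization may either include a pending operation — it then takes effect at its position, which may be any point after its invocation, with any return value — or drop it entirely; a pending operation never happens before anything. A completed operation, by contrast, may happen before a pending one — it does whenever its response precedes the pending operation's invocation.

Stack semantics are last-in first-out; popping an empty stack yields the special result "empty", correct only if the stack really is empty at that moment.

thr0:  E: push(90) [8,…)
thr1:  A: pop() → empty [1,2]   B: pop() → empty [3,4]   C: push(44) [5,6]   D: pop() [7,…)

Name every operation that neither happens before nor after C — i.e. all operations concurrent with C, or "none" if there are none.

concurrent with C ([5,6]): every op whose interval crosses 5..6
A [1,2]: before
B [3,4]: before
D [7,…): after
E [8,…): after

none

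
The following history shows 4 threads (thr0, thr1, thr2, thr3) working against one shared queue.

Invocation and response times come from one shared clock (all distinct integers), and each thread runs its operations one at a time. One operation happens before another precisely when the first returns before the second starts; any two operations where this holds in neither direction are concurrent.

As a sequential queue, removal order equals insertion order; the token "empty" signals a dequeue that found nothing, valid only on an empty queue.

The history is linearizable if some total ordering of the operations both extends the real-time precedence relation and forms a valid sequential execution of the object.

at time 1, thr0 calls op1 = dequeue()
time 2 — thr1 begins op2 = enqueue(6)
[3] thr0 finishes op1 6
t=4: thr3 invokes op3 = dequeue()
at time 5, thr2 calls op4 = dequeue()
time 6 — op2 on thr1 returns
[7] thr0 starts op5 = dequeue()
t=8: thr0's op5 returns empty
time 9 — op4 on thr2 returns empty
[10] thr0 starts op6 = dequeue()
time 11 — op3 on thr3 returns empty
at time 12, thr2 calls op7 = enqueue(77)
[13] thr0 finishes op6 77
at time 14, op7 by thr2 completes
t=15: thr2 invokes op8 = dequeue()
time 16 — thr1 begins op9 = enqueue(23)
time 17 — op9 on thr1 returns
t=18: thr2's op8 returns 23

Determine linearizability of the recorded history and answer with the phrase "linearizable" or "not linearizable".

linearizable

witness order: op2, op1, op3, op4, op5, op7, op6, op9, op8
1. op2 enqueue(6), leaving queue <6>
2. op1 dequeue() → 6, leaving queue <>
3. op3 dequeue() → empty, leaving queue <>
4. op4 dequeue() → empty, leaving queue <>
5. op5 dequeue() → empty, leaving queue <>
6. op7 enqueue(77), leaving queue <77>
7. op6 dequeue() → 77, leaving queue <>
8. op9 enqueue(23), leaving queue <23>
9. op8 dequeue() → 23, leaving queue <>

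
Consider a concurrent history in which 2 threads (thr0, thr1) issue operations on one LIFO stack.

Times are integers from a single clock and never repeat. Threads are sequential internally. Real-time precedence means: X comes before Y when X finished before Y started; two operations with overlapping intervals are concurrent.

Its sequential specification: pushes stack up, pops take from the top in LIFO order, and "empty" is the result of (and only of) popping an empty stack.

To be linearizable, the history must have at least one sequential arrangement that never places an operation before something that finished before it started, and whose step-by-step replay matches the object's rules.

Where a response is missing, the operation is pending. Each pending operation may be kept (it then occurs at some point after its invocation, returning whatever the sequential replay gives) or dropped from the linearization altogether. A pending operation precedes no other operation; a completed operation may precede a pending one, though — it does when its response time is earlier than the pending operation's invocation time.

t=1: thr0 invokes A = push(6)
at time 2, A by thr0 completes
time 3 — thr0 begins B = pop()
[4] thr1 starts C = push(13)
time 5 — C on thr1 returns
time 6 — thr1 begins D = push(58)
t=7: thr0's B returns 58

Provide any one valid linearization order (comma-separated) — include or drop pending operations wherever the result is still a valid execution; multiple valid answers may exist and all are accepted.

A, C, D, B

1. A push(6), leaving stack <6>
2. C push(13), leaving stack <6,13>
3. D push(58) (pending, included), leaving stack <6,13,58>
4. B pop() → 58, leaving stack <6,13>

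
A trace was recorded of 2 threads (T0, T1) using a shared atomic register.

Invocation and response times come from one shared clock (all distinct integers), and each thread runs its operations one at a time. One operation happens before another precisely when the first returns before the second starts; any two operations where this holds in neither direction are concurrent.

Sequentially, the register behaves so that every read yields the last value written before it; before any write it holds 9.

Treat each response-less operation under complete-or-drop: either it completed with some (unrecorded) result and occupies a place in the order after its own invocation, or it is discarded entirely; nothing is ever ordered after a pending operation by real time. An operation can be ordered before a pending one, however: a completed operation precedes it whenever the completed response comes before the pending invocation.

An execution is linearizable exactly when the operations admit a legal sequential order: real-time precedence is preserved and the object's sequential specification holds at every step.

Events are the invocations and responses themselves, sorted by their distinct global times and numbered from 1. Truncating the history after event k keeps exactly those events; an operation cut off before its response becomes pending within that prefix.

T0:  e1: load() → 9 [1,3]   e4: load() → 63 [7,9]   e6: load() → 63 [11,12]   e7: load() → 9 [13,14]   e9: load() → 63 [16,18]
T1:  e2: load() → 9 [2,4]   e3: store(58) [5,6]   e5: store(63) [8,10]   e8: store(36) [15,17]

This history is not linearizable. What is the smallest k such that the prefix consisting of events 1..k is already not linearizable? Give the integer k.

events 1..13 are still linearizable — one witness is e1, e2, e3, e5, e4, e6:
after step 1 (e1 load() → 9): value 9
after step 2 (e2 load() → 9): value 9
after step 3 (e3 store(58)): value 58
after step 4 (e5 store(63)): value 63
after step 5 (e4 load() → 63): value 63
after step 6 (e6 load() → 63): value 63
event 14 — e7's response, time 14 — after it, nothing linearizes
take e1, e2, e3, e4, e5, e6, e7: step 4 already fails, because e4 load() → 63 cannot occur there
take e1, e2, e3, e5, e4, e6, e7: step 7 already fails, because e7 load() → 9 cannot occur there

14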